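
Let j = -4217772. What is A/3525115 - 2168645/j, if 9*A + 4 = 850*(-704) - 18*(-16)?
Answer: 7364421139447/14868131343780 ≈ 0.49532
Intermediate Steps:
A = -199372/3 (A = -4/9 + (850*(-704) - 18*(-16))/9 = -4/9 + (-598400 + 288)/9 = -4/9 + (1/9)*(-598112) = -4/9 - 598112/9 = -199372/3 ≈ -66457.)
A/3525115 - 2168645/j = -199372/3/3525115 - 2168645/(-4217772) = -199372/3*1/3525115 - 2168645*(-1/4217772) = -199372/10575345 + 2168645/4217772 = 7364421139447/14868131343780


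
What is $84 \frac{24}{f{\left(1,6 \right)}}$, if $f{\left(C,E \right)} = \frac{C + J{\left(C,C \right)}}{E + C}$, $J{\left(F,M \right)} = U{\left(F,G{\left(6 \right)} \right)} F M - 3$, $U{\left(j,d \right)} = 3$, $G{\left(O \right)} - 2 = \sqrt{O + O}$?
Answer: $14112$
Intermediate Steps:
$G{\left(O \right)} = 2 + \sqrt{2} \sqrt{O}$ ($G{\left(O \right)} = 2 + \sqrt{O + O} = 2 + \sqrt{2 O} = 2 + \sqrt{2} \sqrt{O}$)
$J{\left(F,M \right)} = -3 + 3 F M$ ($J{\left(F,M \right)} = 3 F M - 3 = -3 + 3 F M$)
$f{\left(C,E \right)} = \frac{-3 + C + 3 C^{2}}{C + E}$ ($f{\left(C,E \right)} = \frac{C + \left(-3 + 3 C C\right)}{E + C} = \frac{C + \left(-3 + 3 C^{2}\right)}{C + E} = \frac{-3 + C + 3 C^{2}}{C + E}$)
$84 \frac{24}{f{\left(1,6 \right)}} = 84 \frac{24}{\frac{1}{1 + 6} \left(-3 + 1 + 3 \cdot 1^{2}\right)} = 84 \frac{24}{\frac{1}{7} \left(-3 + 1 + 3 \cdot 1\right)} = 84 \frac{24}{\frac{1}{7} \left(-3 + 1 + 3\right)} = 84 \frac{24}{\frac{1}{7} \cdot 1} = 84 \cdot 24 \frac{1}{\frac{1}{7}} = 84 \cdot 24 \cdot 7 = 84 \cdot 168 = 14112$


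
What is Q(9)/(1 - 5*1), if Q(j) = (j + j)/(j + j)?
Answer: -1/4 ≈ -0.25000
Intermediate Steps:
Q(j) = 1 (Q(j) = (2*j)/((2*j)) = (2*j)*(1/(2*j)) = 1)
Q(9)/(1 - 5*1) = 1/(1 - 5*1) = 1/(1 - 5) = 1/(-4) = 1*(-1/4) = -1/4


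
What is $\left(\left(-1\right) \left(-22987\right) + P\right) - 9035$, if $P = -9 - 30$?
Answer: $13913$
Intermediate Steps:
$P = -39$ ($P = -9 - 30 = -39$)
$\left(\left(-1\right) \left(-22987\right) + P\right) - 9035 = \left(\left(-1\right) \left(-22987\right) - 39\right) - 9035 = \left(22987 - 39\right) - 9035 = 22948 - 9035 = 13913$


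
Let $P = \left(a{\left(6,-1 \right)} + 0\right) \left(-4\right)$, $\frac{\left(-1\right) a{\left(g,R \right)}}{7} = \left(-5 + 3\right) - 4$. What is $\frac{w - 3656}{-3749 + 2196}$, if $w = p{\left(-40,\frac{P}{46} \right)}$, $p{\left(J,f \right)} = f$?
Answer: $\frac{84172}{35719} \approx 2.3565$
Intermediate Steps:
$a{\left(g,R \right)} = 42$ ($a{\left(g,R \right)} = - 7 \left(\left(-5 + 3\right) - 4\right) = - 7 \left(-2 - 4\right) = \left(-7\right) \left(-6\right) = 42$)
$P = -168$ ($P = \left(42 + 0\right) \left(-4\right) = 42 \left(-4\right) = -168$)
$w = - \frac{84}{23}$ ($w = - \frac{168}{46} = \left(-168\right) \frac{1}{46} = - \frac{84}{23} \approx -3.6522$)
$\frac{w - 3656}{-3749 + 2196} = \frac{- \frac{84}{23} - 3656}{-3749 + 2196} = - \frac{84172}{23 \left(-1553\right)} = \left(- \frac{84172}{23}\right) \left(- \frac{1}{1553}\right) = \frac{84172}{35719}$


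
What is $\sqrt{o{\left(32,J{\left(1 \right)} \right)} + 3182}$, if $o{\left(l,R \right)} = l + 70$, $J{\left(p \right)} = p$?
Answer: $2 \sqrt{821} \approx 57.306$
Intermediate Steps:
$o{\left(l,R \right)} = 70 + l$
$\sqrt{o{\left(32,J{\left(1 \right)} \right)} + 3182} = \sqrt{\left(70 + 32\right) + 3182} = \sqrt{102 + 3182} = \sqrt{3284} = 2 \sqrt{821}$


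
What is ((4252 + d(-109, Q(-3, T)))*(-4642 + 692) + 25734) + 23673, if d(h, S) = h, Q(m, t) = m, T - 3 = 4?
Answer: -16315443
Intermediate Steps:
T = 7 (T = 3 + 4 = 7)
((4252 + d(-109, Q(-3, T)))*(-4642 + 692) + 25734) + 23673 = ((4252 - 109)*(-4642 + 692) + 25734) + 23673 = (4143*(-3950) + 25734) + 23673 = (-16364850 + 25734) + 23673 = -16339116 + 23673 = -16315443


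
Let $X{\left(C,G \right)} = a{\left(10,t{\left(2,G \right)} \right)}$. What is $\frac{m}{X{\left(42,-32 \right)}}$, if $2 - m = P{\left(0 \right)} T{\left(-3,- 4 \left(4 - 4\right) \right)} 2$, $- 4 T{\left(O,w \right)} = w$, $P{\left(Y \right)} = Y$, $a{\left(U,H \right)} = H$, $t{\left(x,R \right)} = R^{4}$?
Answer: $\frac{1}{524288} \approx 1.9073 \cdot 10^{-6}$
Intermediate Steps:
$X{\left(C,G \right)} = G^{4}$
$T{\left(O,w \right)} = - \frac{w}{4}$
$m = 2$ ($m = 2 - 0 \left(- \frac{\left(-4\right) \left(4 - 4\right)}{4}\right) 2 = 2 - 0 \left(- \frac{\left(-4\right) 0}{4}\right) 2 = 2 - 0 \left(\left(- \frac{1}{4}\right) 0\right) 2 = 2 - 0 \cdot 0 \cdot 2 = 2 - 0 \cdot 2 = 2 - 0 = 2 + 0 = 2$)
$\frac{m}{X{\left(42,-32 \right)}} = \frac{2}{\left(-32\right)^{4}} = \frac{2}{1048576} = 2 \cdot \frac{1}{1048576} = \frac{1}{524288}$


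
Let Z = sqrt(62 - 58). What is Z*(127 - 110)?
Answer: 34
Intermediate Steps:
Z = 2 (Z = sqrt(4) = 2)
Z*(127 - 110) = 2*(127 - 110) = 2*17 = 34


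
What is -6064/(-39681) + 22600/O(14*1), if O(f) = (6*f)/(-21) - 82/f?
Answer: -2092371928/912663 ≈ -2292.6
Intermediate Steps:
O(f) = -82/f - 2*f/7 (O(f) = (6*f)*(-1/21) - 82/f = -2*f/7 - 82/f = -82/f - 2*f/7)
-6064/(-39681) + 22600/O(14*1) = -6064/(-39681) + 22600/(-82/(14*1) - 4) = -6064*(-1/39681) + 22600/(-82/14 - 2/7*14) = 6064/39681 + 22600/(-82*1/14 - 4) = 6064/39681 + 22600/(-41/7 - 4) = 6064/39681 + 22600/(-69/7) = 6064/39681 + 22600*(-7/69) = 6064/39681 - 158200/69 = -2092371928/912663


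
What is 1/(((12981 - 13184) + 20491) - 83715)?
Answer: -1/63427 ≈ -1.5766e-5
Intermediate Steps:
1/(((12981 - 13184) + 20491) - 83715) = 1/((-203 + 20491) - 83715) = 1/(20288 - 83715) = 1/(-63427) = -1/63427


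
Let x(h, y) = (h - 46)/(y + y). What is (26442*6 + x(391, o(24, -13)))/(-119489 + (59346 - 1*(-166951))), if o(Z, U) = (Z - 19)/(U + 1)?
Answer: 79119/53404 ≈ 1.4815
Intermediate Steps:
o(Z, U) = (-19 + Z)/(1 + U)
x(h, y) = (-46 + h)/(2*y) (x(h, y) = (-46 + h)/((2*y)) = (-46 + h)*(1/(2*y)) = (-46 + h)/(2*y))
(26442*6 + x(391, o(24, -13)))/(-119489 + (59346 - 1*(-166951))) = (26442*6 + (-46 + 391)/(2*(((-19 + 24)/(1 - 13)))))/(-119489 + (59346 - 1*(-166951))) = (158652 + (½)*345/(5/(-12)))/(-119489 + (59346 + 166951)) = (158652 + (½)*345/(-1/12*5))/(-119489 + 226297) = (158652 + (½)*345/(-5/12))/106808 = (158652 + (½)*(-12/5)*345)*(1/106808) = (158652 - 414)*(1/106808) = 158238*(1/106808) = 79119/53404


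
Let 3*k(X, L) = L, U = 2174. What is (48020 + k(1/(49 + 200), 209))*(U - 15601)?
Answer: -1937099863/3 ≈ -6.4570e+8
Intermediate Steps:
k(X, L) = L/3
(48020 + k(1/(49 + 200), 209))*(U - 15601) = (48020 + (⅓)*209)*(2174 - 15601) = (48020 + 209/3)*(-13427) = (144269/3)*(-13427) = -1937099863/3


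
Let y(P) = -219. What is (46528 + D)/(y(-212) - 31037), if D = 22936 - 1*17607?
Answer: -51857/31256 ≈ -1.6591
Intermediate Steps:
D = 5329 (D = 22936 - 17607 = 5329)
(46528 + D)/(y(-212) - 31037) = (46528 + 5329)/(-219 - 31037) = 51857/(-31256) = 51857*(-1/31256) = -51857/31256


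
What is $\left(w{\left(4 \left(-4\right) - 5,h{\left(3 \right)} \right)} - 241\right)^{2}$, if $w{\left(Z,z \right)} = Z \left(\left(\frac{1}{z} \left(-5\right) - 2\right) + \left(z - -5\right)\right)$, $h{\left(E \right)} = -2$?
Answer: $\frac{395641}{4} \approx 98910.0$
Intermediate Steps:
$w{\left(Z,z \right)} = Z \left(3 + z - \frac{5}{z}\right)$ ($w{\left(Z,z \right)} = Z \left(\left(- \frac{5}{z} - 2\right) + \left(z + 5\right)\right) = Z \left(\left(-2 - \frac{5}{z}\right) + \left(5 + z\right)\right) = Z \left(3 + z - \frac{5}{z}\right)$)
$\left(w{\left(4 \left(-4\right) - 5,h{\left(3 \right)} \right)} - 241\right)^{2} = \left(\frac{\left(4 \left(-4\right) - 5\right) \left(-5 - 2 \left(3 - 2\right)\right)}{-2} - 241\right)^{2} = \left(\left(-16 - 5\right) \left(- \frac{1}{2}\right) \left(-5 - 2\right) - 241\right)^{2} = \left(\left(-21\right) \left(- \frac{1}{2}\right) \left(-5 - 2\right) - 241\right)^{2} = \left(\left(-21\right) \left(- \frac{1}{2}\right) \left(-7\right) - 241\right)^{2} = \left(- \frac{147}{2} - 241\right)^{2} = \left(- \frac{629}{2}\right)^{2} = \frac{395641}{4}$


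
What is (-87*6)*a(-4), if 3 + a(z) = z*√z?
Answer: 1566 + 4176*I ≈ 1566.0 + 4176.0*I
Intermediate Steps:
a(z) = -3 + z^(3/2) (a(z) = -3 + z*√z = -3 + z^(3/2))
(-87*6)*a(-4) = (-87*6)*(-3 + (-4)^(3/2)) = -522*(-3 - 8*I) = 1566 + 4176*I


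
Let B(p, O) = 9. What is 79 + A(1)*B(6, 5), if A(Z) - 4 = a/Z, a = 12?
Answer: 223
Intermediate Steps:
A(Z) = 4 + 12/Z
79 + A(1)*B(6, 5) = 79 + (4 + 12/1)*9 = 79 + (4 + 12*1)*9 = 79 + (4 + 12)*9 = 79 + 16*9 = 79 + 144 = 223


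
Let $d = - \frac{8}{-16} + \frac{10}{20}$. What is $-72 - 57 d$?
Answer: $-129$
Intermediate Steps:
$d = 1$ ($d = \left(-8\right) \left(- \frac{1}{16}\right) + 10 \cdot \frac{1}{20} = \frac{1}{2} + \frac{1}{2} = 1$)
$-72 - 57 d = -72 - 57 = -129$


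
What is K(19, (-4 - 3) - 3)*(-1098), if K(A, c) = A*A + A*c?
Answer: -187758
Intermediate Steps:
K(A, c) = A² + A*c
K(19, (-4 - 3) - 3)*(-1098) = (19*(19 + ((-4 - 3) - 3)))*(-1098) = (19*(19 + (-7 - 3)))*(-1098) = (19*(19 - 10))*(-1098) = (19*9)*(-1098) = 171*(-1098) = -187758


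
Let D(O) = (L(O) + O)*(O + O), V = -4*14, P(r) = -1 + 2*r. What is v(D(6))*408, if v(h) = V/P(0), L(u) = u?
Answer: 22848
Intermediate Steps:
V = -56
D(O) = 4*O² (D(O) = (O + O)*(O + O) = (2*O)*(2*O) = 4*O²)
v(h) = 56 (v(h) = -56/(-1 + 2*0) = -56/(-1 + 0) = -56/(-1) = -56*(-1) = 56)
v(D(6))*408 = 56*408 = 22848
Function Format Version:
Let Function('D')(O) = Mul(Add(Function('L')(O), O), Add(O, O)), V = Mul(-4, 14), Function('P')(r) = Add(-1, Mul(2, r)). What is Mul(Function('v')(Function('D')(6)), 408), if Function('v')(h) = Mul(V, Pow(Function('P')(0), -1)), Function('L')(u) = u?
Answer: 22848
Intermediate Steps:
V = -56
Function('D')(O) = Mul(4, Pow(O, 2)) (Function('D')(O) = Mul(Add(O, O), Add(O, O)) = Mul(Mul(2, O), Mul(2, O)) = Mul(4, Pow(O, 2)))
Function('v')(h) = 56 (Function('v')(h) = Mul(-56, Pow(Add(-1, Mul(2, 0)), -1)) = Mul(-56, Pow(Add(-1, 0), -1)) = Mul(-56, Pow(-1, -1)) = Mul(-56, -1) = 56)
Mul(Function('v')(Function('D')(6)), 408) = Mul(56, 408) = 22848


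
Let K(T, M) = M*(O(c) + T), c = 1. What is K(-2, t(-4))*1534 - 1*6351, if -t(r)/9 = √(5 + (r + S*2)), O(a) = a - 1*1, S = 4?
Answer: 76485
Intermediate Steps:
O(a) = -1 + a (O(a) = a - 1 = -1 + a)
t(r) = -9*√(13 + r) (t(r) = -9*√(5 + (r + 4*2)) = -9*√(5 + (r + 8)) = -9*√(5 + (8 + r)) = -9*√(13 + r))
K(T, M) = M*T (K(T, M) = M*((-1 + 1) + T) = M*(0 + T) = M*T)
K(-2, t(-4))*1534 - 1*6351 = (-9*√(13 - 4)*(-2))*1534 - 1*6351 = (-9*√9*(-2))*1534 - 6351 = (-9*3*(-2))*1534 - 6351 = -27*(-2)*1534 - 6351 = 54*1534 - 6351 = 82836 - 6351 = 76485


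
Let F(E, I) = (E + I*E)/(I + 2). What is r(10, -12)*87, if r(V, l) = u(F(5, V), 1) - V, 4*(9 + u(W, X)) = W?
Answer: -24853/16 ≈ -1553.3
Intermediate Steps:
F(E, I) = (E + E*I)/(2 + I)
u(W, X) = -9 + W/4
r(V, l) = -9 - V + 5*(1 + V)/(4*(2 + V)) (r(V, l) = (-9 + (5*(1 + V)/(2 + V))/4) - V = (-9 + 5*(1 + V)/(4*(2 + V))) - V = -9 - V + 5*(1 + V)/(4*(2 + V)))
r(10, -12)*87 = ((-67 - 39*10 - 4*10²)/(4*(2 + 10)))*87 = ((¼)*(-67 - 390 - 4*100)/12)*87 = ((¼)*(1/12)*(-67 - 390 - 400))*87 = ((¼)*(1/12)*(-857))*87 = -857/48*87 = -24853/16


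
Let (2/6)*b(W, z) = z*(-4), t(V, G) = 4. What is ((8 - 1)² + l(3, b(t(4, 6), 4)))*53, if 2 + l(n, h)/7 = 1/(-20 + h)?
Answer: 125769/68 ≈ 1849.5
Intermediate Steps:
b(W, z) = -12*z (b(W, z) = 3*(z*(-4)) = 3*(-4*z) = -12*z)
l(n, h) = -14 + 7/(-20 + h)
((8 - 1)² + l(3, b(t(4, 6), 4)))*53 = ((8 - 1)² + 7*(41 - (-24)*4)/(-20 - 12*4))*53 = (7² + 7*(41 - 2*(-48))/(-20 - 48))*53 = (49 + 7*(41 + 96)/(-68))*53 = (49 + 7*(-1/68)*137)*53 = (49 - 959/68)*53 = (2373/68)*53 = 125769/68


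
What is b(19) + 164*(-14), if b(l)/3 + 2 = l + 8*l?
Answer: -1789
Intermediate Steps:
b(l) = -6 + 27*l (b(l) = -6 + 3*(l + 8*l) = -6 + 3*(9*l) = -6 + 27*l)
b(19) + 164*(-14) = (-6 + 27*19) + 164*(-14) = (-6 + 513) - 2296 = 507 - 2296 = -1789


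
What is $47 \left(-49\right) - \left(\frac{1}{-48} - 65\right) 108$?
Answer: $\frac{18877}{4} \approx 4719.3$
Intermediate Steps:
$47 \left(-49\right) - \left(\frac{1}{-48} - 65\right) 108 = -2303 - \left(- \frac{1}{48} - 65\right) 108 = -2303 - \left(- \frac{3121}{48}\right) 108 = -2303 - - \frac{28089}{4} = -2303 + \frac{28089}{4} = \frac{18877}{4}$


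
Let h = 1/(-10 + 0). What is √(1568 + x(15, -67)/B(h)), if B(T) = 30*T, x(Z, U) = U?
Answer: √14313/3 ≈ 39.879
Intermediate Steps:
h = -⅒ (h = 1/(-10) = -⅒ ≈ -0.10000)
√(1568 + x(15, -67)/B(h)) = √(1568 - 67/(30*(-⅒))) = √(1568 - 67/(-3)) = √(1568 - 67*(-⅓)) = √(1568 + 67/3) = √(4771/3) = √14313/3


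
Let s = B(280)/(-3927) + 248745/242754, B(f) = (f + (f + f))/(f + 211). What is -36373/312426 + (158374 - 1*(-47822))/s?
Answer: 159541671407547049507/792496650156570 ≈ 2.0132e+5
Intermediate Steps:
B(f) = 3*f/(211 + f) (B(f) = (f + 2*f)/(211 + f) = (3*f)/(211 + f) = 3*f/(211 + f))
s = 7609769835/7429648006 (s = (3*280/(211 + 280))/(-3927) + 248745/242754 = (3*280/491)*(-1/3927) + 248745*(1/242754) = (3*280*(1/491))*(-1/3927) + 82915/80918 = (840/491)*(-1/3927) + 82915/80918 = -40/91817 + 82915/80918 = 7609769835/7429648006 ≈ 1.0242)
-36373/312426 + (158374 - 1*(-47822))/s = -36373/312426 + (158374 - 1*(-47822))/(7609769835/7429648006) = -36373*1/312426 + (158374 + 47822)*(7429648006/7609769835) = -36373/312426 + 206196*(7429648006/7609769835) = -36373/312426 + 510654566748392/2536589945 = 159541671407547049507/792496650156570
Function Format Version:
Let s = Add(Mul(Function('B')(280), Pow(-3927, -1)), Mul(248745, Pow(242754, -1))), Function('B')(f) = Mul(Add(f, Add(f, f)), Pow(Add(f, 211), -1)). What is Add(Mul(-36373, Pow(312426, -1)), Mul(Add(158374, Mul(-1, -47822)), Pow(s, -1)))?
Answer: Rational(159541671407547049507, 792496650156570) ≈ 2.0132e+5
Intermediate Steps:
Function('B')(f) = Mul(3, f, Pow(Add(211, f), -1)) (Function('B')(f) = Mul(Add(f, Mul(2, f)), Pow(Add(211, f), -1)) = Mul(Mul(3, f), Pow(Add(211, f), -1)) = Mul(3, f, Pow(Add(211, f), -1)))
s = Rational(7609769835, 7429648006) (s = Add(Mul(Mul(3, 280, Pow(Add(211, 280), -1)), Pow(-3927, -1)), Mul(248745, Pow(242754, -1))) = Add(Mul(Mul(3, 280, Pow(491, -1)), Rational(-1, 3927)), Mul(248745, Rational(1, 242754))) = Add(Mul(Mul(3, 280, Rational(1, 491)), Rational(-1, 3927)), Rational(82915, 80918)) = Add(Mul(Rational(840, 491), Rational(-1, 3927)), Rational(82915, 80918)) = Add(Rational(-40, 91817), Rational(82915, 80918)) = Rational(7609769835, 7429648006) ≈ 1.0242)
Add(Mul(-36373, Pow(312426, -1)), Mul(Add(158374, Mul(-1, -47822)), Pow(s, -1))) = Add(Mul(-36373, Pow(312426, -1)), Mul(Add(158374, Mul(-1, -47822)), Pow(Rational(7609769835, 7429648006), -1))) = Add(Mul(-36373, Rational(1, 312426)), Mul(Add(158374, 47822), Rational(7429648006, 7609769835))) = Add(Rational(-36373, 312426), Mul(206196, Rational(7429648006, 7609769835))) = Add(Rational(-36373, 312426), Rational(510654566748392, 2536589945)) = Rational(159541671407547049507, 792496650156570)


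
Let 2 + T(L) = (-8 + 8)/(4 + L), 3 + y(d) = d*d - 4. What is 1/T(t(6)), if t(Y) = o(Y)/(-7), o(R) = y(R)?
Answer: -1/2 ≈ -0.50000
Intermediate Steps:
y(d) = -7 + d**2 (y(d) = -3 + (d*d - 4) = -3 + (d**2 - 4) = -3 + (-4 + d**2) = -7 + d**2)
o(R) = -7 + R**2
t(Y) = 1 - Y**2/7 (t(Y) = (-7 + Y**2)/(-7) = (-7 + Y**2)*(-1/7) = 1 - Y**2/7)
T(L) = -2 (T(L) = -2 + (-8 + 8)/(4 + L) = -2 + 0/(4 + L) = -2 + 0 = -2)
1/T(t(6)) = 1/(-2) = -1/2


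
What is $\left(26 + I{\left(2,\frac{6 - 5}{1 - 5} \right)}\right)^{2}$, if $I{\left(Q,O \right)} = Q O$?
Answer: $\frac{2601}{4} \approx 650.25$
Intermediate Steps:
$I{\left(Q,O \right)} = O Q$
$\left(26 + I{\left(2,\frac{6 - 5}{1 - 5} \right)}\right)^{2} = \left(26 + \frac{6 - 5}{1 - 5} \cdot 2\right)^{2} = \left(26 + 1 \frac{1}{-4} \cdot 2\right)^{2} = \left(26 + 1 \left(- \frac{1}{4}\right) 2\right)^{2} = \left(26 - \frac{1}{2}\right)^{2} = \left(\frac{51}{2}\right)^{2} = \frac{2601}{4}$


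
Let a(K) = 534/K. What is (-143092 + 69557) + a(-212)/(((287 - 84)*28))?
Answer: -44305131907/602504 ≈ -73535.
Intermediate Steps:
(-143092 + 69557) + a(-212)/(((287 - 84)*28)) = (-143092 + 69557) + (534/(-212))/(((287 - 84)*28)) = -73535 + (534*(-1/212))/((203*28)) = -73535 - 267/106/5684 = -73535 - 267/106*1/5684 = -73535 - 267/602504 = -44305131907/602504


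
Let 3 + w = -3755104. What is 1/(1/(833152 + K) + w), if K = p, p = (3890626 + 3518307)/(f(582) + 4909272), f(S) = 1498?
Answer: -4091425255973/15363739618676093341 ≈ -2.6630e-7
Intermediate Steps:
w = -3755107 (w = -3 - 3755104 = -3755107)
p = 7408933/4910770 (p = (3890626 + 3518307)/(1498 + 4909272) = 7408933/4910770 ≈ 1.5087)
K = 7408933/4910770 ≈ 1.5087
1/(1/(833152 + K) + w) = 1/(1/(833152 + 7408933/4910770) - 3755107) = 1/(1/(4091425255973/4910770) - 3755107) = 1/(4910770/4091425255973 - 3755107) = 1/(-15363739618676093341/4091425255973) = -4091425255973/15363739618676093341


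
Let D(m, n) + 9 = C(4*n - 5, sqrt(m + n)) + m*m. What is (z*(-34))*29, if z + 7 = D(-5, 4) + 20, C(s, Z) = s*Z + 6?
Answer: -34510 - 10846*I ≈ -34510.0 - 10846.0*I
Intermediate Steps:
C(s, Z) = 6 + Z*s (C(s, Z) = Z*s + 6 = 6 + Z*s)
D(m, n) = -3 + m**2 + sqrt(m + n)*(-5 + 4*n) (D(m, n) = -9 + ((6 + sqrt(m + n)*(4*n - 5)) + m*m) = -9 + ((6 + sqrt(m + n)*(-5 + 4*n)) + m**2) = -9 + (6 + m**2 + sqrt(m + n)*(-5 + 4*n)) = -3 + m**2 + sqrt(m + n)*(-5 + 4*n))
z = 35 + 11*I (z = -7 + ((-3 + (-5)**2 + sqrt(-5 + 4)*(-5 + 4*4)) + 20) = -7 + ((-3 + 25 + sqrt(-1)*(-5 + 16)) + 20) = -7 + ((-3 + 25 + I*11) + 20) = -7 + ((-3 + 25 + 11*I) + 20) = -7 + ((22 + 11*I) + 20) = -7 + (42 + 11*I) = 35 + 11*I ≈ 35.0 + 11.0*I)
(z*(-34))*29 = ((35 + 11*I)*(-34))*29 = (-1190 - 374*I)*29 = -34510 - 10846*I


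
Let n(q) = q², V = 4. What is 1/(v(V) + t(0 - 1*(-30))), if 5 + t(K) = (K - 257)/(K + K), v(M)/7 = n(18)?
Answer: 60/135553 ≈ 0.00044263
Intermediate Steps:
v(M) = 2268 (v(M) = 7*18² = 7*324 = 2268)
t(K) = -5 + (-257 + K)/(2*K) (t(K) = -5 + (K - 257)/(K + K) = -5 + (-257 + K)/((2*K)) = -5 + (-257 + K)*(1/(2*K)) = -5 + (-257 + K)/(2*K))
1/(v(V) + t(0 - 1*(-30))) = 1/(2268 + (-257 - 9*(0 - 1*(-30)))/(2*(0 - 1*(-30)))) = 1/(2268 + (-257 - 9*(0 + 30))/(2*(0 + 30))) = 1/(2268 + (½)*(-257 - 9*30)/30) = 1/(2268 + (½)*(1/30)*(-257 - 270)) = 1/(2268 + (½)*(1/30)*(-527)) = 1/(2268 - 527/60) = 1/(135553/60) = 60/135553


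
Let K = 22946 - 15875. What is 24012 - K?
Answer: 16941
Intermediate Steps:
K = 7071
24012 - K = 24012 - 1*7071 = 24012 - 7071 = 16941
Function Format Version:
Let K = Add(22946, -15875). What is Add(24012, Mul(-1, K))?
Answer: 16941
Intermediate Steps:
K = 7071
Add(24012, Mul(-1, K)) = Add(24012, Mul(-1, 7071)) = Add(24012, -7071) = 16941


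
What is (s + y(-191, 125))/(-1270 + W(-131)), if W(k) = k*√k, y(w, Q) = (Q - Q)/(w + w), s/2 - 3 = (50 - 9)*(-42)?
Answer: 485140/428999 - 50042*I*√131/428999 ≈ 1.1309 - 1.3351*I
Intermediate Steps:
s = -3438 (s = 6 + 2*((50 - 9)*(-42)) = 6 + 2*(41*(-42)) = 6 + 2*(-1722) = 6 - 3444 = -3438)
y(w, Q) = 0 (y(w, Q) = 0/((2*w)) = 0*(1/(2*w)) = 0)
W(k) = k^(3/2)
(s + y(-191, 125))/(-1270 + W(-131)) = (-3438 + 0)/(-1270 + (-131)^(3/2)) = -3438/(-1270 - 131*I*√131)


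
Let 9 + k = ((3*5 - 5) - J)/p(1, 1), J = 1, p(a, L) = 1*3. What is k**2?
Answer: 36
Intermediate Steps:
p(a, L) = 3
k = -6 (k = -9 + ((3*5 - 5) - 1*1)/3 = -9 + ((15 - 5) - 1)*(1/3) = -9 + (10 - 1)*(1/3) = -9 + 9*(1/3) = -9 + 3 = -6)
k**2 = (-6)**2 = 36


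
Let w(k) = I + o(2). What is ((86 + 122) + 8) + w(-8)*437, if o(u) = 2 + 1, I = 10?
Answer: 5897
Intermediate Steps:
o(u) = 3
w(k) = 13 (w(k) = 10 + 3 = 13)
((86 + 122) + 8) + w(-8)*437 = ((86 + 122) + 8) + 13*437 = (208 + 8) + 5681 = 216 + 5681 = 5897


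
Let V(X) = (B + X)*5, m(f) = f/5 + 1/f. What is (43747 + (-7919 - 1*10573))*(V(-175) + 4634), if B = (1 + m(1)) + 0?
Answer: 95211350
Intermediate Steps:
m(f) = 1/f + f/5 (m(f) = f*(⅕) + 1/f = f/5 + 1/f = 1/f + f/5)
B = 11/5 (B = (1 + (1/1 + (⅕)*1)) + 0 = (1 + (1 + ⅕)) + 0 = (1 + 6/5) + 0 = 11/5 + 0 = 11/5 ≈ 2.2000)
V(X) = 11 + 5*X (V(X) = (11/5 + X)*5 = 11 + 5*X)
(43747 + (-7919 - 1*10573))*(V(-175) + 4634) = (43747 + (-7919 - 1*10573))*((11 + 5*(-175)) + 4634) = (43747 + (-7919 - 10573))*((11 - 875) + 4634) = (43747 - 18492)*(-864 + 4634) = 25255*3770 = 95211350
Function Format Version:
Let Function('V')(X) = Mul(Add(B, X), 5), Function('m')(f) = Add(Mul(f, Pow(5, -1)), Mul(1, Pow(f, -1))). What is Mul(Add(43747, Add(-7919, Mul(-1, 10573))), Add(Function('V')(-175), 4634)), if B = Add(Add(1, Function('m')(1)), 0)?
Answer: 95211350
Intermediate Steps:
Function('m')(f) = Add(Pow(f, -1), Mul(Rational(1, 5), f)) (Function('m')(f) = Add(Mul(f, Rational(1, 5)), Pow(f, -1)) = Add(Mul(Rational(1, 5), f), Pow(f, -1)) = Add(Pow(f, -1), Mul(Rational(1, 5), f)))
B = Rational(11, 5) (B = Add(Add(1, Add(Pow(1, -1), Mul(Rational(1, 5), 1))), 0) = Add(Add(1, Add(1, Rational(1, 5))), 0) = Add(Add(1, Rational(6, 5)), 0) = Add(Rational(11, 5), 0) = Rational(11, 5) ≈ 2.2000)
Function('V')(X) = Add(11, Mul(5, X)) (Function('V')(X) = Mul(Add(Rational(11, 5), X), 5) = Add(11, Mul(5, X)))
Mul(Add(43747, Add(-7919, Mul(-1, 10573))), Add(Function('V')(-175), 4634)) = Mul(Add(43747, Add(-7919, Mul(-1, 10573))), Add(Add(11, Mul(5, -175)), 4634)) = Mul(Add(43747, Add(-7919, -10573)), Add(Add(11, -875), 4634)) = Mul(Add(43747, -18492), Add(-864, 4634)) = Mul(25255, 3770) = 95211350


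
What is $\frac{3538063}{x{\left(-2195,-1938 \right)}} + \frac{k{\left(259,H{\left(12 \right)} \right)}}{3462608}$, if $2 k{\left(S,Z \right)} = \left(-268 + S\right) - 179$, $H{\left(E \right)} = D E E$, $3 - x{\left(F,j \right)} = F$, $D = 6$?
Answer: $\frac{3062731260423}{1902703096} \approx 1609.7$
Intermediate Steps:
$x{\left(F,j \right)} = 3 - F$
$H{\left(E \right)} = 6 E^{2}$ ($H{\left(E \right)} = 6 E E = 6 E^{2}$)
$k{\left(S,Z \right)} = - \frac{447}{2} + \frac{S}{2}$ ($k{\left(S,Z \right)} = \frac{\left(-268 + S\right) - 179}{2} = \frac{-447 + S}{2} = - \frac{447}{2} + \frac{S}{2}$)
$\frac{3538063}{x{\left(-2195,-1938 \right)}} + \frac{k{\left(259,H{\left(12 \right)} \right)}}{3462608} = \frac{3538063}{3 - -2195} + \frac{- \frac{447}{2} + \frac{1}{2} \cdot 259}{3462608} = \frac{3538063}{3 + 2195} + \left(- \frac{447}{2} + \frac{259}{2}\right) \frac{1}{3462608} = \frac{3538063}{2198} - \frac{47}{1731304} = \frac{3062731260423}{1902703096}$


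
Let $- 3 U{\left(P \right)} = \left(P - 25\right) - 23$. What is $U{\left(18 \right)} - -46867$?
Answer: $46877$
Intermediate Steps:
$U{\left(P \right)} = 16 - \frac{P}{3}$ ($U{\left(P \right)} = - \frac{\left(P - 25\right) - 23}{3} = - \frac{\left(-25 + P\right) - 23}{3} = - \frac{-48 + P}{3} = 16 - \frac{P}{3}$)
$U{\left(18 \right)} - -46867 = \left(16 - 6\right) - -46867 = \left(16 - 6\right) + 46867 = 10 + 46867 = 46877$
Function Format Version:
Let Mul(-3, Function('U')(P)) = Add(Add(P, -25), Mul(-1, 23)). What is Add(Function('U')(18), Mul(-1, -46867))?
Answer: 46877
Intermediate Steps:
Function('U')(P) = Add(16, Mul(Rational(-1, 3), P)) (Function('U')(P) = Mul(Rational(-1, 3), Add(Add(P, -25), Mul(-1, 23))) = Mul(Rational(-1, 3), Add(Add(-25, P), -23)) = Mul(Rational(-1, 3), Add(-48, P)) = Add(16, Mul(Rational(-1, 3), P)))
Add(Function('U')(18), Mul(-1, -46867)) = Add(Add(16, Mul(Rational(-1, 3), 18)), Mul(-1, -46867)) = Add(Add(16, -6), 46867) = Add(10, 46867) = 46877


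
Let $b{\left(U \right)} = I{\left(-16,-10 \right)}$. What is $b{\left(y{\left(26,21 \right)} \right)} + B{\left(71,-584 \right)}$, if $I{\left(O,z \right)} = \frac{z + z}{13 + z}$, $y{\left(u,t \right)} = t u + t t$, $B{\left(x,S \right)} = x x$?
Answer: $\frac{15103}{3} \approx 5034.3$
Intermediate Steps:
$B{\left(x,S \right)} = x^{2}$
$y{\left(u,t \right)} = t^{2} + t u$ ($y{\left(u,t \right)} = t u + t^{2} = t^{2} + t u$)
$I{\left(O,z \right)} = \frac{2 z}{13 + z}$
$b{\left(U \right)} = - \frac{20}{3}$ ($b{\left(U \right)} = 2 \left(-10\right) \frac{1}{13 - 10} = 2 \left(-10\right) \frac{1}{3} = - \frac{20}{3}$)
$b{\left(y{\left(26,21 \right)} \right)} + B{\left(71,-584 \right)} = - \frac{20}{3} + 71^{2} = - \frac{20}{3} + 5041 = \frac{15103}{3}$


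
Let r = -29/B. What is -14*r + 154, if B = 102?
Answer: 8057/51 ≈ 157.98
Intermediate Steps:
r = -29/102 ≈ -0.28431
-14*r + 154 = -14*(-29/102) + 154 = 203/51 + 154 = 8057/51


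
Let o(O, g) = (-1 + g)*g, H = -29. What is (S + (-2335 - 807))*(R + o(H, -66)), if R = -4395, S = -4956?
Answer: -218646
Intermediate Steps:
o(O, g) = g*(-1 + g)
(S + (-2335 - 807))*(R + o(H, -66)) = (-4956 + (-2335 - 807))*(-4395 - 66*(-1 - 66)) = (-4956 - 3142)*(-4395 - 66*(-67)) = -8098*(-4395 + 4422) = -8098*27 = -218646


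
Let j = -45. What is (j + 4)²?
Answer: 1681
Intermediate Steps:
(j + 4)² = (-45 + 4)² = (-41)² = 1681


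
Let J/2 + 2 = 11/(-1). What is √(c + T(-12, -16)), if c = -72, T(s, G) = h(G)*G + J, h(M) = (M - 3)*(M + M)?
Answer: 17*I*√34 ≈ 99.126*I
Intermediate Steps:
h(M) = 2*M*(-3 + M) (h(M) = (-3 + M)*(2*M) = 2*M*(-3 + M))
J = -26 (J = -4 + 2*(11/(-1)) = -4 + 2*(11*(-1)) = -4 + 2*(-11) = -4 - 22 = -26)
T(s, G) = -26 + 2*G²*(-3 + G) (T(s, G) = (2*G*(-3 + G))*G - 26 = 2*G²*(-3 + G) - 26 = -26 + 2*G²*(-3 + G))
√(c + T(-12, -16)) = √(-72 + (-26 + 2*(-16)²*(-3 - 16))) = √(-72 + (-26 + 2*256*(-19))) = √(-72 + (-26 - 9728)) = √(-72 - 9754) = √(-9826) = 17*I*√34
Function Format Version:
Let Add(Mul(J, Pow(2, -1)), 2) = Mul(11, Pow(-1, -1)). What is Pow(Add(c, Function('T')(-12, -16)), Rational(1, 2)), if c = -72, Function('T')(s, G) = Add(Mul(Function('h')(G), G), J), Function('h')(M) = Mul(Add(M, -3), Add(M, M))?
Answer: Mul(17, I, Pow(34, Rational(1, 2))) ≈ Mul(99.126, I)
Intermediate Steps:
Function('h')(M) = Mul(2, M, Add(-3, M)) (Function('h')(M) = Mul(Add(-3, M), Mul(2, M)) = Mul(2, M, Add(-3, M)))
J = -26 (J = Add(-4, Mul(2, Mul(11, Pow(-1, -1)))) = Add(-4, Mul(2, Mul(11, -1))) = Add(-4, Mul(2, -11)) = Add(-4, -22) = -26)
Function('T')(s, G) = Add(-26, Mul(2, Pow(G, 2), Add(-3, G))) (Function('T')(s, G) = Add(Mul(Mul(2, G, Add(-3, G)), G), -26) = Add(Mul(2, Pow(G, 2), Add(-3, G)), -26) = Add(-26, Mul(2, Pow(G, 2), Add(-3, G))))
Pow(Add(c, Function('T')(-12, -16)), Rational(1, 2)) = Pow(Add(-72, Add(-26, Mul(2, Pow(-16, 2), Add(-3, -16)))), Rational(1, 2)) = Pow(Add(-72, Add(-26, Mul(2, 256, -19))), Rational(1, 2)) = Pow(Add(-72, Add(-26, -9728)), Rational(1, 2)) = Pow(Add(-72, -9754), Rational(1, 2)) = Pow(-9826, Rational(1, 2)) = Mul(17, I, Pow(34, Rational(1, 2)))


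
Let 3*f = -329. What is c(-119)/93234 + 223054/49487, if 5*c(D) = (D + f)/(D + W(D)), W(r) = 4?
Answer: 437481800551/97060090275 ≈ 4.5073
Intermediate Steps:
f = -329/3 (f = (⅓)*(-329) = -329/3 ≈ -109.67)
c(D) = (-329/3 + D)/(5*(4 + D)) (c(D) = ((D - 329/3)/(D + 4))/5 = ((-329/3 + D)/(4 + D))/5 = (-329/3 + D)/(5*(4 + D)))
c(-119)/93234 + 223054/49487 = ((-329 + 3*(-119))/(15*(4 - 119)))/93234 + 223054/49487 = ((1/15)*(-329 - 357)/(-115))*(1/93234) + 223054*(1/49487) = ((1/15)*(-1/115)*(-686))*(1/93234) + 223054/49487 = (686/1725)*(1/93234) + 223054/49487 = 343/80414325 + 223054/49487 = 437481800551/97060090275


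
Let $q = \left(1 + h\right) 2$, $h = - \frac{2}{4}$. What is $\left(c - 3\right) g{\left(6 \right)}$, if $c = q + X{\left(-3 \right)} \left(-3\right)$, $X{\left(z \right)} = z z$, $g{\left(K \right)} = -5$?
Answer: $145$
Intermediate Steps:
$h = - \frac{1}{2}$ ($h = \left(-2\right) \frac{1}{4} = - \frac{1}{2} \approx -0.5$)
$X{\left(z \right)} = z^{2}$
$q = 1$ ($q = \left(1 - \frac{1}{2}\right) 2 = \frac{1}{2} \cdot 2 = 1$)
$c = -26$ ($c = 1 + \left(-3\right)^{2} \left(-3\right) = 1 + 9 \left(-3\right) = 1 - 27 = -26$)
$\left(c - 3\right) g{\left(6 \right)} = \left(-26 - 3\right) \left(-5\right) = \left(-29\right) \left(-5\right) = 145$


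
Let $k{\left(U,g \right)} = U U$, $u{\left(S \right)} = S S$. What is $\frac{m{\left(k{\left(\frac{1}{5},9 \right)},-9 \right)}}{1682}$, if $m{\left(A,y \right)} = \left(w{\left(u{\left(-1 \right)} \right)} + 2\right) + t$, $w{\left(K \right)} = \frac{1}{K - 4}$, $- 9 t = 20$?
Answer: $- \frac{5}{15138} \approx -0.00033029$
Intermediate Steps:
$u{\left(S \right)} = S^{2}$
$k{\left(U,g \right)} = U^{2}$
$t = - \frac{20}{9}$ ($t = \left(- \frac{1}{9}\right) 20 = - \frac{20}{9} \approx -2.2222$)
$w{\left(K \right)} = \frac{1}{-4 + K}$
$m{\left(A,y \right)} = - \frac{5}{9}$ ($m{\left(A,y \right)} = \left(\frac{1}{-4 + \left(-1\right)^{2}} + 2\right) - \frac{20}{9} = \left(\frac{1}{-4 + 1} + 2\right) - \frac{20}{9} = \left(\frac{1}{-3} + 2\right) - \frac{20}{9} = \left(- \frac{1}{3} + 2\right) - \frac{20}{9} = \frac{5}{3} - \frac{20}{9} = - \frac{5}{9}$)
$\frac{m{\left(k{\left(\frac{1}{5},9 \right)},-9 \right)}}{1682} = - \frac{5}{9 \cdot 1682} = \left(- \frac{5}{9}\right) \frac{1}{1682} = - \frac{5}{15138}$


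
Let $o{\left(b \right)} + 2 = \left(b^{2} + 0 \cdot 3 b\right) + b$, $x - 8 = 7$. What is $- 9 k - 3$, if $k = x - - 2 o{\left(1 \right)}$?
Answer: $-138$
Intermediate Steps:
$x = 15$ ($x = 8 + 7 = 15$)
$o{\left(b \right)} = -2 + b + b^{2}$ ($o{\left(b \right)} = -2 + \left(\left(b^{2} + 0 \cdot 3 b\right) + b\right) = -2 + \left(\left(b^{2} + 0 b\right) + b\right) = -2 + \left(\left(b^{2} + 0\right) + b\right) = -2 + \left(b^{2} + b\right) = -2 + \left(b + b^{2}\right) = -2 + b + b^{2}$)
$k = 15$ ($k = 15 - - 2 \left(-2 + 1 + 1^{2}\right) = 15 - - 2 \left(-2 + 1 + 1\right) = 15 - \left(-2\right) 0 = 15 - 0 = 15 + 0 = 15$)
$- 9 k - 3 = \left(-9\right) 15 - 3 = -135 - 3 = -138$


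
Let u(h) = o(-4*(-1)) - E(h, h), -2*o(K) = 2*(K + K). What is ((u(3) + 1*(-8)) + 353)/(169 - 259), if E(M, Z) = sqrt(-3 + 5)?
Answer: -337/90 + sqrt(2)/90 ≈ -3.7287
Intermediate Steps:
E(M, Z) = sqrt(2)
o(K) = -2*K (o(K) = -(K + K) = -2*K)
u(h) = -8 - sqrt(2) (u(h) = -(-8)*(-1) - sqrt(2) = -2*4 - sqrt(2) = -8 - sqrt(2))
((u(3) + 1*(-8)) + 353)/(169 - 259) = (((-8 - sqrt(2)) + 1*(-8)) + 353)/(169 - 259) = (((-8 - sqrt(2)) - 8) + 353)/(-90) = ((-16 - sqrt(2)) + 353)*(-1/90) = (337 - sqrt(2))*(-1/90) = -337/90 + sqrt(2)/90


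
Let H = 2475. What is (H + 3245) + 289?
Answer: 6009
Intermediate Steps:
(H + 3245) + 289 = (2475 + 3245) + 289 = 5720 + 289 = 6009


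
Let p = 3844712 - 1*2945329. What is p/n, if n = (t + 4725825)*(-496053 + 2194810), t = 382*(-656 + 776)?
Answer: 899383/8105899320405 ≈ 1.1095e-7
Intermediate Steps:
t = 45840 (t = 382*120 = 45840)
n = 8105899320405 (n = (45840 + 4725825)*(-496053 + 2194810) = 4771665*1698757 = 8105899320405)
p = 899383 (p = 3844712 - 2945329 = 899383)
p/n = 899383/8105899320405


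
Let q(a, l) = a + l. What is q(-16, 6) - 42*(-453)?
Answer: 19016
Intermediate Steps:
q(-16, 6) - 42*(-453) = (-16 + 6) - 42*(-453) = -10 + 19026 = 19016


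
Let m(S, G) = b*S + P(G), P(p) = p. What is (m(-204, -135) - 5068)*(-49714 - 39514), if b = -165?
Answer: -2539161196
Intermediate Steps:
m(S, G) = G - 165*S (m(S, G) = -165*S + G = G - 165*S)
(m(-204, -135) - 5068)*(-49714 - 39514) = ((-135 - 165*(-204)) - 5068)*(-49714 - 39514) = ((-135 + 33660) - 5068)*(-89228) = (33525 - 5068)*(-89228) = 28457*(-89228) = -2539161196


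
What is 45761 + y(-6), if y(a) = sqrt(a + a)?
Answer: 45761 + 2*I*sqrt(3) ≈ 45761.0 + 3.4641*I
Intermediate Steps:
y(a) = sqrt(2)*sqrt(a) (y(a) = sqrt(2*a) = sqrt(2)*sqrt(a))
45761 + y(-6) = 45761 + sqrt(2)*sqrt(-6) = 45761 + sqrt(2)*(I*sqrt(6)) = 45761 + 2*I*sqrt(3)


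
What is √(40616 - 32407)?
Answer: √8209 ≈ 90.604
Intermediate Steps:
√(40616 - 32407) = √8209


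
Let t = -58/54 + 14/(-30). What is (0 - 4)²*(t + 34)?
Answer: 70112/135 ≈ 519.35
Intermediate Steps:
t = -208/135 (t = -58*1/54 + 14*(-1/30) = -29/27 - 7/15 = -208/135 ≈ -1.5407)
(0 - 4)²*(t + 34) = (0 - 4)²*(-208/135 + 34) = (-4)²*(4382/135) = 16*(4382/135) = 70112/135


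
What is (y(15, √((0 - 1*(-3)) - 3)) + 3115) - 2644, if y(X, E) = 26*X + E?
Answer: 861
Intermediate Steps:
y(X, E) = E + 26*X
(y(15, √((0 - 1*(-3)) - 3)) + 3115) - 2644 = ((√((0 - 1*(-3)) - 3) + 26*15) + 3115) - 2644 = ((√((0 + 3) - 3) + 390) + 3115) - 2644 = ((√(3 - 3) + 390) + 3115) - 2644 = ((√0 + 390) + 3115) - 2644 = ((0 + 390) + 3115) - 2644 = (390 + 3115) - 2644 = 3505 - 2644 = 861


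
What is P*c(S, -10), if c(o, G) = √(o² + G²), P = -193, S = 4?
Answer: -386*√29 ≈ -2078.7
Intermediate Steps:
c(o, G) = √(G² + o²)
P*c(S, -10) = -193*√((-10)² + 4²) = -193*√(100 + 16) = -386*√29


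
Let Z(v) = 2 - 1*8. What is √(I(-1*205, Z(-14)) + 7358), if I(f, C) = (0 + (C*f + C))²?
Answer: 23*√2846 ≈ 1227.0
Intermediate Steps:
Z(v) = -6 (Z(v) = 2 - 8 = -6)
I(f, C) = (C + C*f)² (I(f, C) = (0 + (C + C*f))² = (C + C*f)²)
√(I(-1*205, Z(-14)) + 7358) = √((-6)²*(1 - 1*205)² + 7358) = √(36*(1 - 205)² + 7358) = √(36*(-204)² + 7358) = √(36*41616 + 7358) = √(1498176 + 7358) = √1505534 = 23*√2846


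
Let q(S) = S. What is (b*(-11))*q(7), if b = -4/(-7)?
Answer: -44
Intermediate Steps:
b = 4/7 (b = -4*(-1/7) = 4/7 ≈ 0.57143)
(b*(-11))*q(7) = ((4/7)*(-11))*7 = -44/7*7 = -44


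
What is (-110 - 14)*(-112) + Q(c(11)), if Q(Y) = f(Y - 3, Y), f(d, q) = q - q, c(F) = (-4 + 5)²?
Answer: 13888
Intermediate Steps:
c(F) = 1 (c(F) = 1² = 1)
f(d, q) = 0
Q(Y) = 0
(-110 - 14)*(-112) + Q(c(11)) = (-110 - 14)*(-112) + 0 = -124*(-112) + 0 = 13888 + 0 = 13888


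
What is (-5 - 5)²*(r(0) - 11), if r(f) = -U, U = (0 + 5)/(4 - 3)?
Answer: -1600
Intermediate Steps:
U = 5 (U = 5/1 = 5*1 = 5)
r(f) = -5 (r(f) = -1*5 = -5)
(-5 - 5)²*(r(0) - 11) = (-5 - 5)²*(-5 - 11) = (-10)²*(-16) = 100*(-16) = -1600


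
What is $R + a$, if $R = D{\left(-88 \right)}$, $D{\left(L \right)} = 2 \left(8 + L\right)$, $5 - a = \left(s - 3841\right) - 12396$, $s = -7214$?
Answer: $23296$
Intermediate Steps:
$a = 23456$ ($a = 5 - \left(\left(-7214 - 3841\right) - 12396\right) = 5 - \left(-11055 - 12396\right) = 5 - -23451 = 5 + 23451 = 23456$)
$D{\left(L \right)} = 16 + 2 L$
$R = -160$ ($R = 16 + 2 \left(-88\right) = 16 - 176 = -160$)
$R + a = -160 + 23456 = 23296$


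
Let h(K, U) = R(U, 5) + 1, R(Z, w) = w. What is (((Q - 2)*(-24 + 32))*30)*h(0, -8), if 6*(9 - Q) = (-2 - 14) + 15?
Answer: 10320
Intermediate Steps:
Q = 55/6 (Q = 9 - ((-2 - 14) + 15)/6 = 9 - (-16 + 15)/6 = 9 - ⅙*(-1) = 9 + ⅙ = 55/6 ≈ 9.1667)
h(K, U) = 6 (h(K, U) = 5 + 1 = 6)
(((Q - 2)*(-24 + 32))*30)*h(0, -8) = (((55/6 - 2)*(-24 + 32))*30)*6 = (((43/6)*8)*30)*6 = ((172/3)*30)*6 = 1720*6 = 10320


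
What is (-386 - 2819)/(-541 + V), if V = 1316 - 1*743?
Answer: -3205/32 ≈ -100.16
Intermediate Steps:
V = 573 (V = 1316 - 743 = 573)
(-386 - 2819)/(-541 + V) = (-386 - 2819)/(-541 + 573) = -3205/32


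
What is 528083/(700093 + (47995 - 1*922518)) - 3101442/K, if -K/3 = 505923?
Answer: -86841159589/88248148890 ≈ -0.98406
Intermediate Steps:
K = -1517769 (K = -3*505923 = -1517769)
528083/(700093 + (47995 - 1*922518)) - 3101442/K = 528083/(700093 + (47995 - 1*922518)) - 3101442/(-1517769) = 528083/(700093 + (47995 - 922518)) - 3101442*(-1/1517769) = 528083/(700093 - 874523) + 1033814/505923 = 528083/(-174430) + 1033814/505923 = 528083*(-1/174430) + 1033814/505923 = -528083/174430 + 1033814/505923 = -86841159589/88248148890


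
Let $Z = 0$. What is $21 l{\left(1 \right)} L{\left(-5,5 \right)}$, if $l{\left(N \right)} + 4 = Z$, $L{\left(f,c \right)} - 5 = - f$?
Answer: $-840$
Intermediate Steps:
$L{\left(f,c \right)} = 5 - f$
$l{\left(N \right)} = -4$ ($l{\left(N \right)} = -4 + 0 = -4$)
$21 l{\left(1 \right)} L{\left(-5,5 \right)} = 21 \left(-4\right) \left(5 - -5\right) = - 84 \left(5 + 5\right) = \left(-84\right) 10 = -840$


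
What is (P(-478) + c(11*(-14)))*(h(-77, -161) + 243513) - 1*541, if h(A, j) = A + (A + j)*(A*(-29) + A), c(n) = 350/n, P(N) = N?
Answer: 1424776885/11 ≈ 1.2953e+8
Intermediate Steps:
h(A, j) = A - 28*A*(A + j) (h(A, j) = A + (A + j)*(-29*A + A) = A + (A + j)*(-28*A) = A - 28*A*(A + j))
(P(-478) + c(11*(-14)))*(h(-77, -161) + 243513) - 1*541 = (-478 + 350/((11*(-14))))*(-77*(1 - 28*(-77) - 28*(-161)) + 243513) - 1*541 = (-478 + 350/(-154))*(-77*(1 + 2156 + 4508) + 243513) - 541 = (-478 + 350*(-1/154))*(-77*6665 + 243513) - 541 = (-478 - 25/11)*(-513205 + 243513) - 541 = -5283/11*(-269692) - 541 = 1424782836/11 - 541 = 1424776885/11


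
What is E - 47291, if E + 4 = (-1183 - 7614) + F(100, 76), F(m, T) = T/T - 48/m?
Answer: -1402287/25 ≈ -56092.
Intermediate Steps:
F(m, T) = 1 - 48/m
E = -220012/25 (E = -4 + ((-1183 - 7614) + (-48 + 100)/100) = -4 + (-8797 + (1/100)*52) = -4 + (-8797 + 13/25) = -4 - 219912/25 = -220012/25 ≈ -8800.5)
E - 47291 = -220012/25 - 47291 = -1402287/25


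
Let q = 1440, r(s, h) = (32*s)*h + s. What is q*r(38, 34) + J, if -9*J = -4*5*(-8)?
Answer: 536310560/9 ≈ 5.9590e+7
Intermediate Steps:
r(s, h) = s + 32*h*s (r(s, h) = 32*h*s + s = s + 32*h*s)
J = -160/9 (J = -(-4*5)*(-8)/9 = -(-20)*(-8)/9 = -⅑*160 = -160/9 ≈ -17.778)
q*r(38, 34) + J = 1440*(38*(1 + 32*34)) - 160/9 = 1440*(38*(1 + 1088)) - 160/9 = 1440*(38*1089) - 160/9 = 1440*41382 - 160/9 = 59590080 - 160/9 = 536310560/9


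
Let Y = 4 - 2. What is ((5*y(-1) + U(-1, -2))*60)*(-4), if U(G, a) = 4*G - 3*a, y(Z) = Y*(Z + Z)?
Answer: 4320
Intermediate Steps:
Y = 2
y(Z) = 4*Z (y(Z) = 2*(Z + Z) = 2*(2*Z) = 4*Z)
U(G, a) = -3*a + 4*G
((5*y(-1) + U(-1, -2))*60)*(-4) = ((5*(4*(-1)) + (-3*(-2) + 4*(-1)))*60)*(-4) = ((5*(-4) + (6 - 4))*60)*(-4) = ((-20 + 2)*60)*(-4) = -18*60*(-4) = -1080*(-4) = 4320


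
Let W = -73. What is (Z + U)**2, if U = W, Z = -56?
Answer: 16641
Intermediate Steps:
U = -73
(Z + U)**2 = (-56 - 73)**2 = (-129)**2 = 16641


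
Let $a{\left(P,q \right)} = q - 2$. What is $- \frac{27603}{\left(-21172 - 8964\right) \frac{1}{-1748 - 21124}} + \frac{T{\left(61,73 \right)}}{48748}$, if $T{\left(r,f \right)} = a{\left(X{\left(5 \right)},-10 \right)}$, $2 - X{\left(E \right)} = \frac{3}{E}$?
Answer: $- \frac{961761210000}{45908429} \approx -20950.0$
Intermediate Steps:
$X{\left(E \right)} = 2 - \frac{3}{E}$
$a{\left(P,q \right)} = -2 + q$
$T{\left(r,f \right)} = -12$ ($T{\left(r,f \right)} = -2 - 10 = -12$)
$- \frac{27603}{\left(-21172 - 8964\right) \frac{1}{-1748 - 21124}} + \frac{T{\left(61,73 \right)}}{48748} = - \frac{27603}{\left(-21172 - 8964\right) \frac{1}{-1748 - 21124}} - \frac{12}{48748} = - \frac{27603}{\left(-30136\right) \frac{1}{-22872}} - \frac{3}{12187} = - \frac{27603}{\left(-30136\right) \left(- \frac{1}{22872}\right)} - \frac{3}{12187} = - \frac{27603}{\frac{3767}{2859}} - \frac{3}{12187} = \left(-27603\right) \frac{2859}{3767} - \frac{3}{12187} = - \frac{78916977}{3767} - \frac{3}{12187} = - \frac{961761210000}{45908429}$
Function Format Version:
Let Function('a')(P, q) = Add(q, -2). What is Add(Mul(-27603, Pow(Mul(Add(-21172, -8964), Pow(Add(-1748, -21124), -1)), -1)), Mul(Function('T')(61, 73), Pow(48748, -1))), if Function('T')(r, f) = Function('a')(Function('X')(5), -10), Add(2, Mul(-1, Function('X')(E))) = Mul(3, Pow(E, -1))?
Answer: Rational(-961761210000, 45908429) ≈ -20950.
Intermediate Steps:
Function('X')(E) = Add(2, Mul(-3, Pow(E, -1))) (Function('X')(E) = Add(2, Mul(-1, Mul(3, Pow(E, -1)))) = Add(2, Mul(-3, Pow(E, -1))))
Function('a')(P, q) = Add(-2, q)
Function('T')(r, f) = -12 (Function('T')(r, f) = Add(-2, -10) = -12)
Add(Mul(-27603, Pow(Mul(Add(-21172, -8964), Pow(Add(-1748, -21124), -1)), -1)), Mul(Function('T')(61, 73), Pow(48748, -1))) = Add(Mul(-27603, Pow(Mul(Add(-21172, -8964), Pow(Add(-1748, -21124), -1)), -1)), Mul(-12, Pow(48748, -1))) = Add(Mul(-27603, Pow(Mul(-30136, Pow(-22872, -1)), -1)), Mul(-12, Rational(1, 48748))) = Add(Mul(-27603, Pow(Mul(-30136, Rational(-1, 22872)), -1)), Rational(-3, 12187)) = Add(Mul(-27603, Pow(Rational(3767, 2859), -1)), Rational(-3, 12187)) = Add(Mul(-27603, Rational(2859, 3767)), Rational(-3, 12187)) = Add(Rational(-78916977, 3767), Rational(-3, 12187)) = Rational(-961761210000, 45908429)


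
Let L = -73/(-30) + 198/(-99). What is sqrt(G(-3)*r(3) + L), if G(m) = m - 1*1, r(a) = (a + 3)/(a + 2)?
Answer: I*sqrt(3930)/30 ≈ 2.0897*I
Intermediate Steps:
r(a) = (3 + a)/(2 + a)
G(m) = -1 + m (G(m) = m - 1 = -1 + m)
L = 13/30 (L = -73*(-1/30) + 198*(-1/99) = 73/30 - 2 = 13/30 ≈ 0.43333)
sqrt(G(-3)*r(3) + L) = sqrt((-1 - 3)*((3 + 3)/(2 + 3)) + 13/30) = sqrt(-4*6/5 + 13/30) = sqrt(-24/5 + 13/30) = sqrt(-131/30) = I*sqrt(3930)/30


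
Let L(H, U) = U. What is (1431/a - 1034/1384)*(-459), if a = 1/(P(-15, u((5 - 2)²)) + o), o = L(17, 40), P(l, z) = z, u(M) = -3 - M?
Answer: -12726481401/692 ≈ -1.8391e+7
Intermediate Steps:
o = 40
a = 1/28 (a = 1/((-3 - (5 - 2)²) + 40) = 1/((-3 - 1*3²) + 40) = 1/((-3 - 1*9) + 40) = 1/((-3 - 9) + 40) = 1/(-12 + 40) = 1/28 ≈ 0.035714)
(1431/a - 1034/1384)*(-459) = (1431/(1/28) - 1034/1384)*(-459) = (1431*28 - 1034*1/1384)*(-459) = (40068 - 517/692)*(-459) = (27726539/692)*(-459) = -12726481401/692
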